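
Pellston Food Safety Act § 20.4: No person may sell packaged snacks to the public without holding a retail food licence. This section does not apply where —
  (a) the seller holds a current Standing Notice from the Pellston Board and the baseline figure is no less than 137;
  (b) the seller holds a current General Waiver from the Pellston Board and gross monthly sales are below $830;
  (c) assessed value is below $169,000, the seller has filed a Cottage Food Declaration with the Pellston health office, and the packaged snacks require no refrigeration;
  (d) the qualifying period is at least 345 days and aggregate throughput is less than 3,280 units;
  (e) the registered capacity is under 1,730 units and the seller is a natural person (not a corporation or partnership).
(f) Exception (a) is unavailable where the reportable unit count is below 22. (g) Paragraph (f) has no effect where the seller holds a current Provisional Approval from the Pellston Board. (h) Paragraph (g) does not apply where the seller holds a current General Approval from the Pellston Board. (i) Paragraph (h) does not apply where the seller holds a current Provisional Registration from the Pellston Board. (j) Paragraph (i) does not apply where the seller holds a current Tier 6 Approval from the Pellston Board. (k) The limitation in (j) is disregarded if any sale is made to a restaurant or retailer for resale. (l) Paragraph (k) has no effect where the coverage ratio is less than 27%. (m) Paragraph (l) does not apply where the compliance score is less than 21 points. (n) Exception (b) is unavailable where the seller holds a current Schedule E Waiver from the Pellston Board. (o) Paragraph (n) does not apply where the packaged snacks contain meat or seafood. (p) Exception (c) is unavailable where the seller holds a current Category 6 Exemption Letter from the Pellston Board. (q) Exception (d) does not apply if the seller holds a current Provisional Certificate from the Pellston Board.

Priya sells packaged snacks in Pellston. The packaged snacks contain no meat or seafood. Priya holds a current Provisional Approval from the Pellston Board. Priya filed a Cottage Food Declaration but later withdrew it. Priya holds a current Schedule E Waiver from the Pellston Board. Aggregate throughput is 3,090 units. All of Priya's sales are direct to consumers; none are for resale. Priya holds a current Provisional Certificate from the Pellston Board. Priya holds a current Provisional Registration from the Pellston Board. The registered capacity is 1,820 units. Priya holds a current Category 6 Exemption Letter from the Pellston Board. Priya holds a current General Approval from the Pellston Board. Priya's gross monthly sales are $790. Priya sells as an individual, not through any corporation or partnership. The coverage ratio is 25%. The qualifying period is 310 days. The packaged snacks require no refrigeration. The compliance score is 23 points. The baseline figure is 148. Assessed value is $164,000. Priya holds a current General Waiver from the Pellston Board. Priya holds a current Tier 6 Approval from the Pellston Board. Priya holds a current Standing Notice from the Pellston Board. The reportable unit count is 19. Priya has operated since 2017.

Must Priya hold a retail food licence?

All of (a)'s requirements are met (a current Standing Notice is held; the baseline figure is 148, meeting the 137 threshold). Turning to paragraphs (f)–(m): (f) operates against (a): the reportable unit count is 19, below the 22 limit. (g) is engaged (a current Provisional Approval is held), but is displaced by (h): (h) operates against (g): a current General Approval is held. (i) would limit (h) — a current Provisional Registration is held — but (j) sets (i) aside: (j) applies — a current Tier 6 Approval is held. (k), which would lift (j), is not engaged — no sales are for resale. So (a) is unavailable.
Exception (b): a current General Waiver is held; gross monthly sales are $790, below the $830 limit — every condition holds. Turning to paragraphs (n)–(o): (n) operates against (b): a current Schedule E Waiver is held. (o) is inapplicable (the packaged snacks contain no meat or seafood), so (n) stands. Exception (b) does not apply.
Exception (c) fails — the Cottage Food Declaration was withdrawn.
Exception (d) does not apply: the qualifying period is 310 days, short of 345 days.
Exception (e) does not apply: the registered capacity is 1,820 units, not under 1,730 units.
Every exception is unavailable, so the rule governs.

Yes — Priya must hold a retail food licence.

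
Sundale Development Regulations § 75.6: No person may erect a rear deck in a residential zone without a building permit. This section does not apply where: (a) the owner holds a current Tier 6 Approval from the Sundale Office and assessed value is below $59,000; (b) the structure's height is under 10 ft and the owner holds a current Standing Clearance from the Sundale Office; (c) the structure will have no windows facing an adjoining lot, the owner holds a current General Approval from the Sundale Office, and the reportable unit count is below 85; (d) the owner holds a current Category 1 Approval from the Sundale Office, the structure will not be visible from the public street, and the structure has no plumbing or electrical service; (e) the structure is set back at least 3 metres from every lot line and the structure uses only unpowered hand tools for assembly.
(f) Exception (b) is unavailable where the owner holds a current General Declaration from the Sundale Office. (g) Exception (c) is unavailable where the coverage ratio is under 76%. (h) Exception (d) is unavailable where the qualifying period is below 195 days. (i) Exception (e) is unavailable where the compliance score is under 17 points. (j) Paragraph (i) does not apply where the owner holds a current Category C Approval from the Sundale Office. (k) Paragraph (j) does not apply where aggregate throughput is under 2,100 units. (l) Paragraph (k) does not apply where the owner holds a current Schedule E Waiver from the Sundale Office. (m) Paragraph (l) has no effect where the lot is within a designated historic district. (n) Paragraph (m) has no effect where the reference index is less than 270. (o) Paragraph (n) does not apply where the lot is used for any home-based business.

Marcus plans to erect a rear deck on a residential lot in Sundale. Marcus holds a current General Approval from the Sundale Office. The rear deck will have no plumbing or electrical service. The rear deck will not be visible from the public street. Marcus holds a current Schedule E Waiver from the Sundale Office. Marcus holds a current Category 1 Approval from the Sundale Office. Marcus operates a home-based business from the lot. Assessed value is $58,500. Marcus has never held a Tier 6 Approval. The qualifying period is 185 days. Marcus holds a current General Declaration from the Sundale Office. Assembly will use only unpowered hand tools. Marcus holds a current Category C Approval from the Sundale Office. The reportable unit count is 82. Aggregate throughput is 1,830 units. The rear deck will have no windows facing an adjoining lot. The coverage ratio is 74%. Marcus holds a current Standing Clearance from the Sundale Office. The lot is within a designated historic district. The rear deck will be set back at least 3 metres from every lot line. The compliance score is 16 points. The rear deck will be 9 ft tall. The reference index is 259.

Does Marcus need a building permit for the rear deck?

Yes — Marcus must obtain a building permit.

Exception (a) does not apply: no current Tier 6 Approval is held.
All of (b)'s requirements are met (the structure's height is 9 ft, under the 10 ft limit; a current Standing Clearance is held). But: (f) operates against (b): a current General Declaration is held. (b) is therefore removed.
Exception (c) is satisfied on its face — no windows face an adjoining lot; a current General Approval is held; the reportable unit count is 82, below the 85 limit. However, paragraph (g) must be considered: (g) operates against (c): the coverage ratio is 74%, under the 76% limit. Exception (c) does not apply.
Exception (d) is satisfied on its face — a current Category 1 Approval is held; the structure will not be visible from the street; there is no plumbing or electrical service. Turning to paragraph (h): (h) applies — the qualifying period is 185 days, below the 195 days limit. (d) is therefore removed.
Exception (e)'s conditions are all satisfied: the setback is at least 3 m on every side; assembly uses only hand tools. However, paragraphs (i)–(o) must be considered: (i) operates against (e): the compliance score is 16 points, under the 17 points limit. (j) would limit (i) — a current Category C Approval is held — but (k) sets (j) aside: (k) is engaged — aggregate throughput is 1,830 units, under the 2,100 units limit. (l) is engaged (a current Schedule E Waiver is held), but yields to (m): (m) operates against (l): the lot is in a historic district. (n) is triggered (the reference index is 259, less than the 270 limit), but is itself disapplied by (o): (o) operates against (n): a home-based business operates on the lot. (e) is therefore removed.
Every exception is unavailable, so the rule governs.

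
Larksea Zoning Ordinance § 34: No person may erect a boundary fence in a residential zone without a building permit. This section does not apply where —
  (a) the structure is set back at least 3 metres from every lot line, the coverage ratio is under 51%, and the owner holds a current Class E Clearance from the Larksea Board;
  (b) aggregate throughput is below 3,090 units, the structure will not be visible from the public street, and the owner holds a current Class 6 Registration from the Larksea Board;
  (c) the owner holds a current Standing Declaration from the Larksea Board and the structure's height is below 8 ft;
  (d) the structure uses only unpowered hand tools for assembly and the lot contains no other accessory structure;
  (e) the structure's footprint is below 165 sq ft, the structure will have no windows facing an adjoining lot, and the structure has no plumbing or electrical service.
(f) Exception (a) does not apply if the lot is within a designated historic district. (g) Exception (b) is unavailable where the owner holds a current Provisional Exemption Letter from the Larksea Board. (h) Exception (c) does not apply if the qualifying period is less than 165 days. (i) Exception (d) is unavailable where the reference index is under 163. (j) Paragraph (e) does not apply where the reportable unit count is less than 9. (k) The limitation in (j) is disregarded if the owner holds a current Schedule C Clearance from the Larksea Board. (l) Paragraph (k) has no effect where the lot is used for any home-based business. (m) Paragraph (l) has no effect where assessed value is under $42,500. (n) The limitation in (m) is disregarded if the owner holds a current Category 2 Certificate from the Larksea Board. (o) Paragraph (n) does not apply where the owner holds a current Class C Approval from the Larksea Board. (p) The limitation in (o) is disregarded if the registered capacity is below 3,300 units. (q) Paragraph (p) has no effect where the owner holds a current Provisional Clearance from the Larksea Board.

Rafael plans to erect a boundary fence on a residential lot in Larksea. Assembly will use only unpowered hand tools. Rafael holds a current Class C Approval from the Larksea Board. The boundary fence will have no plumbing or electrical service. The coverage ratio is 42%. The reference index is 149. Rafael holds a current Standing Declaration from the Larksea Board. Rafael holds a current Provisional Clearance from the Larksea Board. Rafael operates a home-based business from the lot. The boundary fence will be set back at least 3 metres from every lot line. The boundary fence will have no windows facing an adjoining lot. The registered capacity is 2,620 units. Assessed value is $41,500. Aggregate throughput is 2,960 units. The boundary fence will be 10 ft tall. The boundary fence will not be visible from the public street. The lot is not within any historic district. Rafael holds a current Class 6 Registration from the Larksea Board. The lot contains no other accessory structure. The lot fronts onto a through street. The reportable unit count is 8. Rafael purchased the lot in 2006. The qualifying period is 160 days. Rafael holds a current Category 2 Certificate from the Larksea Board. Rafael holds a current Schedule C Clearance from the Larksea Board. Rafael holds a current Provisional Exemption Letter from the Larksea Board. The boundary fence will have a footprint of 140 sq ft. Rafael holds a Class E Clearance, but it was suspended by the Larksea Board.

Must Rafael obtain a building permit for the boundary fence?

No — exception (e) applies; Rafael does not need a building permit.

Exception (a) fails — the Class E Clearance is not current.
Exception (b): aggregate throughput is 2,960 units, below the 3,090 units limit; the structure will not be visible from the street; a current Class 6 Registration is held — every condition holds. But: (g) is triggered — a current Provisional Exemption Letter is held. (b) is therefore removed.
Exception (c) does not apply: the structure's height is 10 ft, not below 8 ft.
Exception (d): assembly uses only hand tools; the lot has no other accessory structure — every condition holds. But: (i) applies — the reference index is 149, under the 163 limit. (d) is therefore removed.
Exception (e)'s conditions are all satisfied: the structure's footprint is 140 sq ft, below the 165 sq ft limit; no windows face an adjoining lot; there is no plumbing or electrical service. Applying paragraphs (j)–(q): (j) would limit (e) — the reportable unit count is 8, less than the 9 limit — but (k) sets (j) aside: (k) operates against (j): a current Schedule C Clearance is held. (l) would limit (k) — a home-based business operates on the lot — but (m) sets (l) aside: (m) applies — assessed value is $41,500, under the $42,500 limit. (n) is triggered (a current Category 2 Certificate is held), but is set aside by (o): (o) operates against (n): a current Class C Approval is held. (p) would limit (o) — the registered capacity is 2,620 units, below the 3,300 units limit — but (q) sets (p) aside: (q) applies — a current Provisional Clearance is held. (e) remains available.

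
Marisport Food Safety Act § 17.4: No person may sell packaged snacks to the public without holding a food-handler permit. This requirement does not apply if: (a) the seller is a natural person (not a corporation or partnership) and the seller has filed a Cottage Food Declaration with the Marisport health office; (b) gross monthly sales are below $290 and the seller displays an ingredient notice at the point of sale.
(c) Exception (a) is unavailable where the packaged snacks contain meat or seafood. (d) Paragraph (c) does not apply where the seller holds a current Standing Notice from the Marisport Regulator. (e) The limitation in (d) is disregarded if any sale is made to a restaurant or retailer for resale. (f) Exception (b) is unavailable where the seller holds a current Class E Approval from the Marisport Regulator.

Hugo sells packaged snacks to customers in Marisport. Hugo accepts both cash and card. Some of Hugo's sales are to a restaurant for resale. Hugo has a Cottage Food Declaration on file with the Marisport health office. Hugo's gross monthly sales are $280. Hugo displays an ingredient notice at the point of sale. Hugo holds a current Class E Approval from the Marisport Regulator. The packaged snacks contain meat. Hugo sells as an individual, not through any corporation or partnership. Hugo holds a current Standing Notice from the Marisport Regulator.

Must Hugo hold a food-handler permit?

Yes — Hugo must hold a food-handler permit.

Exception (a)'s conditions are all satisfied: the seller is a natural person; a Cottage Food Declaration is on file. Turning to paragraphs (c)–(e): (c) is triggered — the packaged snacks contain meat. (d) would limit (c) — a current Standing Notice is held — but (e) sets (d) aside: (e) is triggered — some sales are to a restaurant for resale. (a) is therefore removed.
Exception (b): gross monthly sales are $280, below the $290 limit; an ingredient notice is displayed — every condition holds. But applying paragraph (f): (f) operates against (b): a current Class E Approval is held. So (b) is unavailable.
Every exception is unavailable, so the rule governs.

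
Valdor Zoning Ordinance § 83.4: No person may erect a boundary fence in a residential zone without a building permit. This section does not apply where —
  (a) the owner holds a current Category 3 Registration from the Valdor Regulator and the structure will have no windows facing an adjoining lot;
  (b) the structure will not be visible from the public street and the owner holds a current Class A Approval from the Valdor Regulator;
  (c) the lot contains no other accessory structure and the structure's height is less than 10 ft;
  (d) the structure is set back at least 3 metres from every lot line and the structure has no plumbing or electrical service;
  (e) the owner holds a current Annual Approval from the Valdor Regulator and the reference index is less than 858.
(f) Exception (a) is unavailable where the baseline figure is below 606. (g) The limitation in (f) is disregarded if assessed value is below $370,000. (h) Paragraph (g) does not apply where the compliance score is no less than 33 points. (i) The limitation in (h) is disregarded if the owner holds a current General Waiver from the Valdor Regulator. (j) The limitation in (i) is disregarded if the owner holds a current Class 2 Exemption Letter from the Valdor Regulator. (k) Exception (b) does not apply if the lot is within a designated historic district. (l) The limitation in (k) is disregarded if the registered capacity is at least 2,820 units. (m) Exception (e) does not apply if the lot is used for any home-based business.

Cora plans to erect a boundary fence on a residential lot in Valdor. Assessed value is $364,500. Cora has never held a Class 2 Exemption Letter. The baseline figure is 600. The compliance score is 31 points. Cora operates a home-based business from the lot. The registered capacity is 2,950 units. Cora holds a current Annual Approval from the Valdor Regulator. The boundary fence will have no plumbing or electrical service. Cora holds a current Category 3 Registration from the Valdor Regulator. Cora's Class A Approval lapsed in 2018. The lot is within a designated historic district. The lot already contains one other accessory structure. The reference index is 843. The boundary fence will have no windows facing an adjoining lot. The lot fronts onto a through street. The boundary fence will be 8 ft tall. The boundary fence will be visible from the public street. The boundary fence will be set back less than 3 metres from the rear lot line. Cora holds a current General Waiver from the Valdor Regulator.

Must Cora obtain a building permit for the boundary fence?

No — exception (a) applies; Cora does not need a building permit.

Exception (a) is satisfied on its face — a current Category 3 Registration is held; no windows face an adjoining lot. As to paragraphs (f)–(j): (f) would limit (a) — the baseline figure is 600, below the 606 limit — but (g) sets (f) aside: (g) operates against (f): assessed value is $364,500, below the $370,000 limit. (h) does not operate here (the compliance score is 31 points, short of 33 points), so (g) stands. (a) remains available.
Exception (b) requires that the structure will not be visible from the public street; but the structure will be visible from the street, so (b) is unavailable.
Exception (c) does not apply: the lot already has another accessory structure.
Exception (d) requires that the structure is set back at least 3 metres from every lot line; but the rear setback is under 3 m, so (d) is unavailable.
Exception (e): a current Annual Approval is held; the reference index is 843, less than the 858 limit — every condition holds. Turning to paragraph (m): (m) applies — a home-based business operates on the lot. (e) is therefore removed.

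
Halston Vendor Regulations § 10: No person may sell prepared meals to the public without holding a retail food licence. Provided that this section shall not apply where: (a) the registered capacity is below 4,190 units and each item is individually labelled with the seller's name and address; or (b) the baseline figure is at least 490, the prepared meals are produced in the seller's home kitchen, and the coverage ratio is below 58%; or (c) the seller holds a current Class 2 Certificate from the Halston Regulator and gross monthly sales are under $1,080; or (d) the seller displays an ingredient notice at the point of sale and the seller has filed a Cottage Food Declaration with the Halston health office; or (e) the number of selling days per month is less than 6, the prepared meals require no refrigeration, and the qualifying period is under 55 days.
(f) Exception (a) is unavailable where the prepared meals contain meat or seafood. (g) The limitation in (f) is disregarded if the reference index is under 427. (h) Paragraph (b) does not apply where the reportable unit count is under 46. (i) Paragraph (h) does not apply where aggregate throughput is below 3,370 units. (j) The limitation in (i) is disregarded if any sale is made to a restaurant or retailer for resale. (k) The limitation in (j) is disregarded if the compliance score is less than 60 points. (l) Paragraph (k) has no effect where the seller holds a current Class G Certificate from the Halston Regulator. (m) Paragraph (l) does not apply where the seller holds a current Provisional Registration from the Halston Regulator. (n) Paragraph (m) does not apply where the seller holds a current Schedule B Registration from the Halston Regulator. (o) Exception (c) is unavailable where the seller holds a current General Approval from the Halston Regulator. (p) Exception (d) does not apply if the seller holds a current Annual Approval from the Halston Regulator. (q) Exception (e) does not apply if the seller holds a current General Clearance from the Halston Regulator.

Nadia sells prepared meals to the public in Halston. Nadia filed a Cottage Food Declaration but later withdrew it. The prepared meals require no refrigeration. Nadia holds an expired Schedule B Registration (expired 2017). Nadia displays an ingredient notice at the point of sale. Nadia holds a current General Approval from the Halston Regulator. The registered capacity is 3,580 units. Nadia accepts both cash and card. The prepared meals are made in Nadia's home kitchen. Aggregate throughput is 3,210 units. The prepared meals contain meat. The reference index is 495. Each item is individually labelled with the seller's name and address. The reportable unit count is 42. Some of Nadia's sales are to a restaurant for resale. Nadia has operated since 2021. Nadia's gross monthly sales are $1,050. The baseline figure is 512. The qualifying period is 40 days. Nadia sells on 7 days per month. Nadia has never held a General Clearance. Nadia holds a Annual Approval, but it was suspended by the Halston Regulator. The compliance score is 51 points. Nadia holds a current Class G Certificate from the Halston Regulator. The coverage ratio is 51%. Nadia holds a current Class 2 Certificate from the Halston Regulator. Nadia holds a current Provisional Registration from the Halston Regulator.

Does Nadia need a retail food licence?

No — exception (b) applies; Nadia is not required to hold a retail food licence.

Exception (a) is satisfied on its face — the registered capacity is 3,580 units, below the 4,190 units limit; items are individually labelled. Turning to paragraphs (f)–(g): (f) is triggered — the prepared meals contain meat. (g) does not operate here (the reference index is 495, not under 427), so (f) stands. So (a) is unavailable.
Exception (b): the baseline figure is 512, meeting the 490 threshold; the prepared meals are home-kitchen produced; the coverage ratio is 51%, below the 58% limit — every condition holds. Applying paragraphs (h)–(n): (h) is triggered (the reportable unit count is 42, under the 46 limit), but is overridden by (i): (i) is engaged — aggregate throughput is 3,210 units, below the 3,370 units limit. (j) is triggered (some sales are to a restaurant for resale), but is set aside by (k): (k) operates against (j): the compliance score is 51 points, less than the 60 points limit. (l) would limit (k) — a current Class G Certificate is held — but (m) sets (l) aside: (m) operates against (l): a current Provisional Registration is held. (n), which would lift (m), is not triggered — the Schedule B Registration is not current. Exception (b) stands.
Exception (c) is satisfied on its face — a current Class 2 Certificate is held; gross monthly sales are $1,050, under the $1,080 limit. Turning to paragraph (o): (o) applies — a current General Approval is held. So (c) is unavailable.
Exception (d) fails — the Cottage Food Declaration was withdrawn.
Exception (e) fails — the number of selling days per month is 7, not less than 6.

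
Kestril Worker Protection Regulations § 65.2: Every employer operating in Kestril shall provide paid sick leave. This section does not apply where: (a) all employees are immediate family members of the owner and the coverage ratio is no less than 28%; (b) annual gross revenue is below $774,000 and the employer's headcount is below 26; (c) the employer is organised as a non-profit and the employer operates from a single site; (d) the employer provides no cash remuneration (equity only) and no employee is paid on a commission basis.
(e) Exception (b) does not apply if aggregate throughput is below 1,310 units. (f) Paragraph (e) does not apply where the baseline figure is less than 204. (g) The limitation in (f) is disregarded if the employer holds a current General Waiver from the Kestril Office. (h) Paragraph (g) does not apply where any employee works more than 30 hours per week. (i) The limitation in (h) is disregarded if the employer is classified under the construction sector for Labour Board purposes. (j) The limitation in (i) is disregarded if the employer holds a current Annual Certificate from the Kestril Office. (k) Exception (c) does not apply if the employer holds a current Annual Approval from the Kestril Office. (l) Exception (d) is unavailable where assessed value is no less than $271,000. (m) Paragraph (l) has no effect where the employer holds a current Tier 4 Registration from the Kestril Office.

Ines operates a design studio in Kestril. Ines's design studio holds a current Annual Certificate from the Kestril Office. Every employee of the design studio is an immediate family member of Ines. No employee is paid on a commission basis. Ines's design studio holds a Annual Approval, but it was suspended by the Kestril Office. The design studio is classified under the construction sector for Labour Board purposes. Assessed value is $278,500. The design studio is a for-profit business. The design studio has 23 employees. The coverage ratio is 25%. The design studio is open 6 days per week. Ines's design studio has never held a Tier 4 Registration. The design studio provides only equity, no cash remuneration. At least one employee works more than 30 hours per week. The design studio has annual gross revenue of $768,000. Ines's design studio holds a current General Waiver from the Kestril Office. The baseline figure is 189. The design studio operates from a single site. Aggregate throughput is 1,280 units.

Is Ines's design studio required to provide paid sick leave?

No — exception (b) applies; Ines's design studio is not required to provide paid sick leave.

Exception (a) requires that the coverage ratio is no less than 28%; but the coverage ratio is 25%, short of 28%, so (a) is unavailable.
Exception (b): annual gross revenue is $768,000, below the $774,000 limit; the employer's headcount is 23, below the 26 limit — every condition holds. Considering the limiting provisions: (e) is triggered (aggregate throughput is 1,280 units, below the 1,310 units limit), but is displaced by (f): (f) operates against (e): the baseline figure is 189, less than the 204 limit. (g) is engaged (a current General Waiver is held), but is overridden by (h): (h) applies — at least one employee exceeds 30 hours/week. (i) is engaged (the design studio is classified under the construction sector), but yields to (j): (j) operates against (i): a current Annual Certificate is held. Exception (b) stands.
Exception (c) requires that the employer is organised as a non-profit; but the employer is for-profit, so (c) is unavailable.
Exception (d) is satisfied on its face — remuneration is equity-only; no employee is paid on commission. But: (l) operates against (d): assessed value is $278,500, meeting the $271,000 threshold. (m), which would lift (l), is not engaged — there is no Tier 4 Registration in force. (d) is therefore removed.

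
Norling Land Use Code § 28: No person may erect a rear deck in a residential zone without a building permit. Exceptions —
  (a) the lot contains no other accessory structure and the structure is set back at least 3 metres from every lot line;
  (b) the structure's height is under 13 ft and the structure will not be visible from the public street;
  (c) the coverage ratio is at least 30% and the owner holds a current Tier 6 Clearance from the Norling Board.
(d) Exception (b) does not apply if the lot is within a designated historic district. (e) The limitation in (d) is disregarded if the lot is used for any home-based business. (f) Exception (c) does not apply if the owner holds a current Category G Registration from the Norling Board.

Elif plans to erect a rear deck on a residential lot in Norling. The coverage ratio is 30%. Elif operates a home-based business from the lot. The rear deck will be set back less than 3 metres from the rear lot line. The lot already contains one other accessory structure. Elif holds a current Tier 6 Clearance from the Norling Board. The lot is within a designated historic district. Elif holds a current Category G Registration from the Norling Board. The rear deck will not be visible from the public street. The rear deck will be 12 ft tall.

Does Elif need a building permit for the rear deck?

Exception (a) does not apply: the lot already has another accessory structure.
Exception (b)'s conditions are all satisfied: the structure's height is 12 ft, under the 13 ft limit; the structure will not be visible from the street. Applying paragraphs (d)–(e): (d) would limit (b) — the lot is in a historic district — but (e) sets (d) aside: (e) operates against (d): a home-based business operates on the lot. So (b) applies.
Exception (c) is satisfied on its face — the coverage ratio is 30%, meeting the 30% threshold; a current Tier 6 Clearance is held. But applying paragraph (f): (f) is triggered — a current Category G Registration is held. So (c) is unavailable.

No — exception (b) applies; Elif does not need a building permit.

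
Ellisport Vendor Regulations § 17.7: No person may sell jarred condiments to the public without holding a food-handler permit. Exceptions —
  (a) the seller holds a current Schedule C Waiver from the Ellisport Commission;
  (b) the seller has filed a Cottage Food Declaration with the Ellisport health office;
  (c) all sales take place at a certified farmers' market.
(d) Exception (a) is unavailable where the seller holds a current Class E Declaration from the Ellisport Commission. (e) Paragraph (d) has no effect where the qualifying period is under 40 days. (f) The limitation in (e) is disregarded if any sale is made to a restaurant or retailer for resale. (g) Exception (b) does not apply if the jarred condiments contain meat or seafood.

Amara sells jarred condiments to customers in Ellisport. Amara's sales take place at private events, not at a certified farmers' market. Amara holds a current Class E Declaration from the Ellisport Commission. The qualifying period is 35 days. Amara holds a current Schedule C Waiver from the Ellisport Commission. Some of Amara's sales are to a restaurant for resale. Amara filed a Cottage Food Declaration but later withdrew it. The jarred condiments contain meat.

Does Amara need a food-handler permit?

Exception (a) is satisfied on its face — a current Schedule C Waiver is held. Turning to paragraphs (d)–(f): (d) applies — a current Class E Declaration is held. (e) is engaged (the qualifying period is 35 days, under the 40 days limit), but is set aside by (f): (f) operates against (e): some sales are to a restaurant for resale. (a) is therefore removed.
Exception (b) fails — the Cottage Food Declaration was withdrawn.
Exception (c) fails — sales are at private events, not a certified farmers' market.
None of the exceptions is available; § 17.7 applies in full.

Yes — Amara must hold a food-handler permit.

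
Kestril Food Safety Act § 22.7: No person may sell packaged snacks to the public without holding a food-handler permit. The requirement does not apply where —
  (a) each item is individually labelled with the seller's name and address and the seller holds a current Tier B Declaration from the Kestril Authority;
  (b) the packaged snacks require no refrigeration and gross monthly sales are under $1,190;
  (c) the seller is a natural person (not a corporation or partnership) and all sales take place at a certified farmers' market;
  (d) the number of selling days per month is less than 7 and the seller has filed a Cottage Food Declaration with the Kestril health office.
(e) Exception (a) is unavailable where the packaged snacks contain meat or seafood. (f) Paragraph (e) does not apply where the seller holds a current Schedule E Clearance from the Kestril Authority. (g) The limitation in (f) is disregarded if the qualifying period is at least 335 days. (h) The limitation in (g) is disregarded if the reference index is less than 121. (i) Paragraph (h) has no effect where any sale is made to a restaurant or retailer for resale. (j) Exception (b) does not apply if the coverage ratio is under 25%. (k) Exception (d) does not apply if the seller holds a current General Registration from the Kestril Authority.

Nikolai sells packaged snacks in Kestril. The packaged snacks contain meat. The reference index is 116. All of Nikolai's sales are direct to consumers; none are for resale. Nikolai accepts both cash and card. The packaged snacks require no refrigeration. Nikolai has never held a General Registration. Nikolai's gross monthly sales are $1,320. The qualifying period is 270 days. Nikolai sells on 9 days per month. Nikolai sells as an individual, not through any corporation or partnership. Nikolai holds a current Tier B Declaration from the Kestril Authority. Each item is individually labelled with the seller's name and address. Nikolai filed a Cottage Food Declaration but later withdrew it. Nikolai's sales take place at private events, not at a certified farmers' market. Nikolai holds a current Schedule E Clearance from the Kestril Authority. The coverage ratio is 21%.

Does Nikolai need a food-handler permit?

No — exception (a) applies; Nikolai is not required to hold a food-handler permit.

Exception (a)'s conditions are all satisfied: items are individually labelled; a current Tier B Declaration is held. As to paragraphs (e)–(i): (e) would limit (a) — the packaged snacks contain meat — but (f) sets (e) aside: (f) operates against (e): a current Schedule E Clearance is held. (g), which would lift (f), does not operate here — the qualifying period is 270 days, short of 335 days. So (a) applies.
Exception (b) does not apply: gross monthly sales are $1,320, not under $1,190.
Exception (c) fails — sales are at private events, not a certified farmers' market.
Exception (d) fails — the number of selling days per month is 9, not less than 7.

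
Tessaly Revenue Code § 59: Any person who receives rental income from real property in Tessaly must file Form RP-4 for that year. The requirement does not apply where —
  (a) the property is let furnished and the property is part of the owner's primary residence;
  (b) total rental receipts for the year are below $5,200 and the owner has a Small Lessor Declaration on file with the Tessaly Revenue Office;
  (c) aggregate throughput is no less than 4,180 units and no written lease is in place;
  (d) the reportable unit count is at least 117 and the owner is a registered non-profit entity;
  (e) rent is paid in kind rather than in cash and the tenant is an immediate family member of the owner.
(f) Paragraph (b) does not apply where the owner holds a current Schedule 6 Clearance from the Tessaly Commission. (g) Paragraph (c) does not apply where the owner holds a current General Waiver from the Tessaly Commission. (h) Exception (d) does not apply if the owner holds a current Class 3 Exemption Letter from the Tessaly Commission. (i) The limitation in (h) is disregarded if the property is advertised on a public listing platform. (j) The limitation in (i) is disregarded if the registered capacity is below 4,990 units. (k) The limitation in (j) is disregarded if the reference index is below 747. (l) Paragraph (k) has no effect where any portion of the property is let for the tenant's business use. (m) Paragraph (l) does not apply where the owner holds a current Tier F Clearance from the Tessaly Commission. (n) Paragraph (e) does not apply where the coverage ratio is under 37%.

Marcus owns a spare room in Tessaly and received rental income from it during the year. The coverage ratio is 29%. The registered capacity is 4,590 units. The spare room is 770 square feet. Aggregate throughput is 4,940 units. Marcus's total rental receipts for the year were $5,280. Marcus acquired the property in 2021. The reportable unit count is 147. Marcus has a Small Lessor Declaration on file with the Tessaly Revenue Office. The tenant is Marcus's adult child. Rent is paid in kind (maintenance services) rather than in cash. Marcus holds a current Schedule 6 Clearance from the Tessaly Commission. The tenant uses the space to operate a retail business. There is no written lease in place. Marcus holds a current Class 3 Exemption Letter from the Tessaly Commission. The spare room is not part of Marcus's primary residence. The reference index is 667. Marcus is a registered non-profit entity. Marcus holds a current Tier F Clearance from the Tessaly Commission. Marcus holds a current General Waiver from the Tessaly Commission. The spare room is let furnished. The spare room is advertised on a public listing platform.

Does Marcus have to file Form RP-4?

Exception (a) requires that the property is part of the owner's primary residence; but the spare room is not part of the primary residence, so (a) is unavailable.
Exception (b) does not apply: total rental receipts for the year are $5,280, not below $5,200.
All of (c)'s requirements are met (aggregate throughput is 4,940 units, meeting the 4,180 units threshold; there is no written lease). Turning to paragraph (g): (g) is engaged — a current General Waiver is held. Exception (c) does not apply.
Exception (d): the reportable unit count is 147, meeting the 117 threshold; Marcus is a registered non-profit — every condition holds. Under paragraphs (h)–(m): (h) is engaged (a current Class 3 Exemption Letter is held), but is overridden by (i): (i) is triggered — the property is publicly advertised. (j) applies (the registered capacity is 4,590 units, below the 4,990 units limit), but is itself disapplied by (k): (k) operates against (j): the reference index is 667, below the 747 limit. (l) would limit (k) — the space is let for business use — but (m) sets (l) aside: (m) is triggered — a current Tier F Clearance is held. (d) remains available.
Exception (e): rent is paid in kind; the tenant is an immediate family member — every condition holds. But applying paragraph (n): (n) operates against (e): the coverage ratio is 29%, under the 37% limit. Exception (e) does not apply.

No — exception (d) applies; Marcus is not required to file Form RP-4.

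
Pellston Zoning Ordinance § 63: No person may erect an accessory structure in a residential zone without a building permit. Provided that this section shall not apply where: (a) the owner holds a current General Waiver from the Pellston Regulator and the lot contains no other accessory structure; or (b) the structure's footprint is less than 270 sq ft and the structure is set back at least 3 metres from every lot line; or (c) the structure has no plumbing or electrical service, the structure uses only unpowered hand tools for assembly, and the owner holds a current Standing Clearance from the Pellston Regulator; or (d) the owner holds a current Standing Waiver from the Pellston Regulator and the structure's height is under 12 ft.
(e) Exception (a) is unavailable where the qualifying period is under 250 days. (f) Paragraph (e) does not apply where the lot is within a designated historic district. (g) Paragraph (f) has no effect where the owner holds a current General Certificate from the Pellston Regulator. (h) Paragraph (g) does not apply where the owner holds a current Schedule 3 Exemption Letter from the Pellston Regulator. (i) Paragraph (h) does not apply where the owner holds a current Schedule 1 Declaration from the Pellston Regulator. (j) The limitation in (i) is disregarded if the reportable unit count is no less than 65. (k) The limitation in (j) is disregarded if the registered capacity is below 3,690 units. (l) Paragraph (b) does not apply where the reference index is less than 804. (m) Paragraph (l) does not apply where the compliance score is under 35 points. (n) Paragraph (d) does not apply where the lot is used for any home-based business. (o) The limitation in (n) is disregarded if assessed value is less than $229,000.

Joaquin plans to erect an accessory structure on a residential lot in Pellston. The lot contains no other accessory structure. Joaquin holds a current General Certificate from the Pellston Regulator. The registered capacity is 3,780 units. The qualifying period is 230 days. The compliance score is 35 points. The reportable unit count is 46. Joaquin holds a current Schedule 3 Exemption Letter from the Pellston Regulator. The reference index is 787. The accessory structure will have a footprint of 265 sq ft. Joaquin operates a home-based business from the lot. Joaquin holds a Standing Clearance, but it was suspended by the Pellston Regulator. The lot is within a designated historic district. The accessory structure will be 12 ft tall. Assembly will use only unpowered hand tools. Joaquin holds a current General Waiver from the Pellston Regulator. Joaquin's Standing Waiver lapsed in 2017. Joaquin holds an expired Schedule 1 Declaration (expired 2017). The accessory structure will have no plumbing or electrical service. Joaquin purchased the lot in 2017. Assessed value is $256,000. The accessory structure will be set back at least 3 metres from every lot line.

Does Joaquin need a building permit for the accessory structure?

Exception (a) is satisfied on its face — a current General Waiver is held; the lot has no other accessory structure. Applying paragraphs (e)–(k): (e) would limit (a) — the qualifying period is 230 days, under the 250 days limit — but (f) sets (e) aside: (f) is engaged — the lot is in a historic district. (g) would limit (f) — a current General Certificate is held — but (h) sets (g) aside: (h) is triggered — a current Schedule 3 Exemption Letter is held. (i) does not operate here (no current Schedule 1 Declaration is held), so (h) stands. Exception (a) stands.
All of (b)'s requirements are met (the structure's footprint is 265 sq ft, less than the 270 sq ft limit; the setback is at least 3 m on every side). But: (l) operates — the reference index is 787, less than the 804 limit. (m), which would lift (l), does not operate here — the compliance score is 35 points, not under 35 points. Exception (b) does not apply.
Exception (c) does not apply: there is no Standing Clearance in force.
Exception (d) requires that the owner holds a current Standing Waiver from the Pellston Regulator; but there is no Standing Waiver in force, so (d) is unavailable.

No — exception (a) applies; Joaquin does not need a building permit.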